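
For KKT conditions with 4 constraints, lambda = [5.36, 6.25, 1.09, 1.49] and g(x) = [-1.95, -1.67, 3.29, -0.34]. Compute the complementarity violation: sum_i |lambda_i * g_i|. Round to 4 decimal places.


KKT complementary slackness check:
lambda_1 * g_1 = 5.36 * -1.95 = -10.452
lambda_2 * g_2 = 6.25 * -1.67 = -10.4375
lambda_3 * g_3 = 1.09 * 3.29 = 3.5861
lambda_4 * g_4 = 1.49 * -0.34 = -0.5066
Total violation = 10.452 + 10.4375 + 3.5861 + 0.5066 = 24.9822


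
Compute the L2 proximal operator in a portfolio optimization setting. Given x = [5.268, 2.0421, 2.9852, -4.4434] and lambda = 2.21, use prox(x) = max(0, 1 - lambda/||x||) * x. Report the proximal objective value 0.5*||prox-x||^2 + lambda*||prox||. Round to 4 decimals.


Step 1: Compute ||x||.
||x|| = 7.7831
Step 2: Compute scaling factor.
scale = max(0, 1 - 2.21/7.7831) = 0.7161
Step 3: prox(x) = [3.7722, 1.4623, 2.1376, -3.1817]
||prox(x)|| = 5.5731
Step 4: Proximal objective.
0.5*||prox-x||^2 = 2.4421
lambda*||prox|| = 12.3166
Total = 14.7587


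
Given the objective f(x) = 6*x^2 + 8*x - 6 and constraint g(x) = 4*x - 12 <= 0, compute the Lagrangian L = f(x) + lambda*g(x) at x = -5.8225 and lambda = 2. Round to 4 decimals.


Step 1: Evaluate f(x).
f(-5.8225) = 6*(-5.8225)^2 + 8*(-5.8225) - 6 = 150.829
Step 2: Evaluate g(x).
g(-5.8225) = 4*-5.8225 - 12 = -35.29
Step 3: Compute Lagrangian.
L = 150.829 + 2*-35.29 = 80.249


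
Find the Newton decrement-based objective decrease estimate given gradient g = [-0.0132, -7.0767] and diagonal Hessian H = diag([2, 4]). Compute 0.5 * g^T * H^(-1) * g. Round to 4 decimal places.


Step 1: H is diagonal, so H^(-1) * g = [-0.0066, -1.7692].
Step 2: g^T H^(-1) g = sum_i g_i^2 / H_ii
  = (-0.0132)^2/2 + (-7.0767)^2/4
  = 0.0001 + 12.5199 = 12.52
Step 3: Objective decrease = 0.5 * g^T H^(-1) g = 6.26


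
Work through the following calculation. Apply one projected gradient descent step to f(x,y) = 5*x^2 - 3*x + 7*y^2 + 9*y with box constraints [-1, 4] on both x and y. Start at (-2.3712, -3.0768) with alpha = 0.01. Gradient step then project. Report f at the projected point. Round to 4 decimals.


Step 1: Compute gradient at (-2.3712, -3.0768).
grad_x = 2*5*-2.3712 - 3 = -26.712
grad_y = 2*7*-3.0768 + 9 = -34.0752
Step 2: Gradient step.
x_raw = -2.3712 - 0.01*-26.712 = -2.1041
y_raw = -3.0768 - 0.01*-34.0752 = -2.736
Step 3: Project onto [-1, 4].
x_proj = clip(-2.1041) = -1.0
y_proj = clip(-2.736) = -1.0
Step 4: Evaluate f.
f(-1.0, -1.0) = 6.0


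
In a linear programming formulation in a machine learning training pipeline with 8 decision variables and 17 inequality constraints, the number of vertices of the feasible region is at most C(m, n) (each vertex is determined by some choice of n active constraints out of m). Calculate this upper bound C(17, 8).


Each vertex corresponds to some choice of n active constraints out of m, so the number of vertices is at most C(m, n) = m! / (n!(m-n)!).
m = 17, n = 8
Numerator: 17 * 16 * 15 * 14 * 13 * 12 * 11 * 10
Denominator: 8! = 40320
C(17, 8) = 24310


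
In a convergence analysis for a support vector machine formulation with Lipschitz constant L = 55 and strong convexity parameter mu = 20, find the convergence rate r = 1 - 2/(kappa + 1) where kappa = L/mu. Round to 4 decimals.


Step 1: Compute the condition number.
kappa = L/mu = 55/20 = 2.75
Step 2: Compute the convergence rate.
r = 1 - 2/(kappa + 1) = 1 - 2*mu/(L + mu) = (L - mu)/(L + mu) = 35/75 = 0.4667


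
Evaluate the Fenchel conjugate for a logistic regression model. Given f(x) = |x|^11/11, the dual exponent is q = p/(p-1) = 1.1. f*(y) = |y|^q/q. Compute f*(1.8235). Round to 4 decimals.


The conjugate exponent q satisfies 1/p + 1/q = 1.
p = 11, so q = 11/(11 - 1) = 1.1
|y|^q = 1.8235^1.1 = 1.9364
f*(1.8235) = 1.9364 / 1.1 = 1.7604


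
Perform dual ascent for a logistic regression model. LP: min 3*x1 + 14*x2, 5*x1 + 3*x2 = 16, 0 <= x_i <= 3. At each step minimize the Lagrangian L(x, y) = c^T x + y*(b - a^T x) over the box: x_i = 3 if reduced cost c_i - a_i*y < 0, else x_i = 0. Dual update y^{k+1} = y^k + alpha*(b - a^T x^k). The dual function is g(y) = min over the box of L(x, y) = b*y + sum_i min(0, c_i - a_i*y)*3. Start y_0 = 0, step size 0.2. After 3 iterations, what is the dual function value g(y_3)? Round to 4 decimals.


Dual ascent for LP: min 3*x1 + 14*x2, 5*x1 + 3*x2 = 16, 0 <= x_i <= 3
Step 1: y^k = 0.0, reduced costs: (3.0, 14.0)
  x^k = (0.0, 0.0), subgradient = b - a^T x = 16.0
  y^{k+1} = 0.0 + 0.2*16.0 = 3.2
Step 2: y^k = 3.2, reduced costs: (-13.0, 4.4)
  x^k = (3.0, 0.0), subgradient = b - a^T x = 1.0
  y^{k+1} = 3.2 + 0.2*1.0 = 3.4
Step 3: y^k = 3.4, reduced costs: (-14.0, 3.8)
  x^k = (3.0, 0.0), subgradient = b - a^T x = 1.0
  y^{k+1} = 3.4 + 0.2*1.0 = 3.6
Dual objective at y_3 = 3.6: reduced costs (-15.0, 3.2), box minimizer x = (3.0, 0.0)
g(y_3) = b*y + (c1 - a1*y)*x1 + (c2 - a2*y)*x2 = 16*3.6 + (-15.0)*3.0 + 3.2*0.0 = 57.6 - 45.0 + 0.0 = 12.6


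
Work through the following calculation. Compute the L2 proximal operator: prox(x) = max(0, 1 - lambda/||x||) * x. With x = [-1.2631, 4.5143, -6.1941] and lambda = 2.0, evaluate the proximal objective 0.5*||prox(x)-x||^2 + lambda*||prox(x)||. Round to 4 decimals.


Step 1: Compute ||x||.
||x|| = 7.768
Step 2: Compute scaling factor.
scale = max(0, 1 - 2.0/7.768) = 0.7425
Step 3: prox(x) = [-0.9379, 3.352, -4.5993]
||prox(x)|| = 5.768
Step 4: Proximal objective.
0.5*||prox-x||^2 = 2.0
lambda*||prox|| = 11.536
Total = 13.5359


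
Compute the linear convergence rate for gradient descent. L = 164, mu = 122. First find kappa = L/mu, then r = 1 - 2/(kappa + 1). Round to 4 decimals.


Step 1: Compute the condition number.
kappa = L/mu = 164/122 = 1.3443
Step 2: Compute the convergence rate.
r = 1 - 2/(kappa + 1) = 1 - 2*mu/(L + mu) = (L - mu)/(L + mu) = 42/286 = 0.1469


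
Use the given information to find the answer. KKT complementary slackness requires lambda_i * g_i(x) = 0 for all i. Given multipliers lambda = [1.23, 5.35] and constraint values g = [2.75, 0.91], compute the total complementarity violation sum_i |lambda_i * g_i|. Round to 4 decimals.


KKT complementary slackness check:
lambda_1 * g_1 = 1.23 * 2.75 = 3.3825
lambda_2 * g_2 = 5.35 * 0.91 = 4.8685
Total violation = 3.3825 + 4.8685 = 8.251


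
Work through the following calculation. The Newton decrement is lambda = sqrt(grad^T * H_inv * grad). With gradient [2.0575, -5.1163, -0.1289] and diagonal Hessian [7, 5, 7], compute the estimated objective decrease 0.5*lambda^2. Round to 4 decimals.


Step 1: H is diagonal, so H^(-1) * g = [0.2939, -1.0233, -0.0184].
Step 2: g^T H^(-1) g = sum_i g_i^2 / H_ii
  = (2.0575)^2/7 + (-5.1163)^2/5 + (-0.1289)^2/7
  = 0.6048 + 5.2353 + 0.0024 = 5.8424
Step 3: Objective decrease = 0.5 * g^T H^(-1) g = 2.9212


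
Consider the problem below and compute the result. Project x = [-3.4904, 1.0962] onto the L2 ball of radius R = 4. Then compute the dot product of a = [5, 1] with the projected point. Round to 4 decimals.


Step 1: Compute ||x|| (intermediates to 6 decimals).
||x|| = sqrt((-3.4904)^2 + 1.0962^2) = 3.65849
Step 2: Project.
Since ||x|| <= R, proj = x (no scaling needed).
proj(x) = [-3.4904, 1.0962]
Step 3: Dot product.
a^T * proj(x) = 5*(-3.4904) + 1*1.0962 = -16.3558


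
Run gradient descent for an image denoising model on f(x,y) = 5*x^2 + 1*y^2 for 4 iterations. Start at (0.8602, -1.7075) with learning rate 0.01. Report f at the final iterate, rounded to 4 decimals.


Gradient descent on f(x,y) = 5*x^2 + 1*y^2.
Starting point: (0.8602, -1.7075), alpha = 0.01
Step 1: grad_x = 2*5*0.8602 = 8.602, grad_y = 2*1*-1.7075 = -3.415
  x_1 = 0.8602 - 0.01*8.602 = 0.7742
  y_1 = -1.7075 - 0.01*-3.415 = -1.6734
Step 2: grad_x = 2*5*0.7742 = 7.7418, grad_y = 2*1*-1.6734 = -3.3467
  x_2 = 0.7742 - 0.01*7.7418 = 0.6968
  y_2 = -1.6734 - 0.01*-3.3467 = -1.6399
Step 3: grad_x = 2*5*0.6968 = 6.9676, grad_y = 2*1*-1.6399 = -3.2798
  x_3 = 0.6968 - 0.01*6.9676 = 0.6271
  y_3 = -1.6399 - 0.01*-3.2798 = -1.6071
Step 4: grad_x = 2*5*0.6271 = 6.2709, grad_y = 2*1*-1.6071 = -3.2142
  x_4 = 0.6271 - 0.01*6.2709 = 0.5644
  y_4 = -1.6071 - 0.01*-3.2142 = -1.5749
f(0.5644, -1.5749) = 5*0.5644^2 + 1*(-1.5749)^2 = 4.0731


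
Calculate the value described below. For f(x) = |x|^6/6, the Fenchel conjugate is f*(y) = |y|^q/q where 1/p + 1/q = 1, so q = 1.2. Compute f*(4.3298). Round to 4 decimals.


The conjugate exponent q satisfies 1/p + 1/q = 1.
p = 6, so q = 6/(6 - 1) = 1.2
|y|^q = 4.3298^1.2 = 5.8045
f*(4.3298) = 5.8045 / 1.2 = 4.837


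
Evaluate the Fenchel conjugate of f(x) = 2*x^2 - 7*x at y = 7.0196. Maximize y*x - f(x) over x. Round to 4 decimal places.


f*(y) = sup_x {y*x - a*x^2 - b*x} = sup_x {(y-b)*x - a*x^2}
FOC: (y - b) - 2a*x = 0 => x* = (y - b)/(2a)
x* = (7.0196 + 7)/(2*2) = 3.5049
f*(7.0196) = (y-b)^2/(4a) = (7.0196 + 7)^2/(4*2)
= 196.5492/8 = 24.5686


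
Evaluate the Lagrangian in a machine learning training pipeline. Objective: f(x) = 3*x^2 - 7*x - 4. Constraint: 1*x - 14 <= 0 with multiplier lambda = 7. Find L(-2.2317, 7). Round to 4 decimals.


Step 1: Evaluate f(x).
f(-2.2317) = 3*(-2.2317)^2 - 7*(-2.2317) - 4 = 26.5634
Step 2: Evaluate g(x).
g(-2.2317) = 1*-2.2317 - 14 = -16.2317
Step 3: Compute Lagrangian.
L = 26.5634 + 7*-16.2317 = -87.0585


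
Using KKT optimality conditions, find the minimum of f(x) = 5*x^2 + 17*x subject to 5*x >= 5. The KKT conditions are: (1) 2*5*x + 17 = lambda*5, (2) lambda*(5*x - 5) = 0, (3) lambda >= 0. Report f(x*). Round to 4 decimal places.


Step 1: Try lambda = 0 (constraint inactive).
x_unc = -17/(2*5) = -1.7
Check: 5*-1.7 = -8.5 < 5 -- violated!
Step 2: Constraint must be active: 5*x = 5
x* = 5/5 = 1.0
lambda = (2*5*1.0 + 17)/5 = 5.4
Step 3: Compute optimal value.
f(x*) = 5*1.0^2 + 17*1.0 = 22.0


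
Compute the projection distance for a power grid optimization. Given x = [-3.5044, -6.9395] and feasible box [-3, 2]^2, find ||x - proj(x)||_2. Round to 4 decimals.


Project each component onto [-3, 2].
clip(-3.5044) = -3.0, clip(-6.9395) = -3.0
Projection = [-3.0, -3.0]
Squared diffs: [0.2544, 15.5197]
Distance = sqrt(15.7741) = 3.9717


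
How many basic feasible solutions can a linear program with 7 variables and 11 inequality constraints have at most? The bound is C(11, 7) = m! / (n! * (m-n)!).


Each vertex corresponds to some choice of n active constraints out of m, so the number of vertices is at most C(m, n) = m! / (n!(m-n)!).
m = 11, n = 7
Numerator: 11 * 10 * 9 * 8 * 7 * 6 * 5
Denominator: 7! = 5040
C(11, 7) = 330


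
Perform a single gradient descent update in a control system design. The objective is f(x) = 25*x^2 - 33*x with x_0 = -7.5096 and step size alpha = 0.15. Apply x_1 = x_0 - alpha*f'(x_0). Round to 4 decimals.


We compute the gradient at x_0 and apply the update.
f'(x) = 50*x - 33
f'(-7.5096) = 50*-7.5096 - 33 = -408.48
x_1 = -7.5096 - 0.15*-408.48 = 53.7624


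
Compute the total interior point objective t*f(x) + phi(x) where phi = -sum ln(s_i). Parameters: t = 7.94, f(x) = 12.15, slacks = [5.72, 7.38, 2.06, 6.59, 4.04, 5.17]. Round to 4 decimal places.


Step 1: Compute log-barrier.
ln values: [1.744, 1.9988, 0.7227, 1.8856, 1.3962, 1.6429]
phi = -(1.744 + 1.9988 + 0.7227 + 1.8856 + 1.3962 + 1.6429) = -9.3901
Step 2: Compute augmented objective.
t*f(x) = 7.94*12.15 = 96.471
Total = 96.471 - 9.3901 = 87.0809


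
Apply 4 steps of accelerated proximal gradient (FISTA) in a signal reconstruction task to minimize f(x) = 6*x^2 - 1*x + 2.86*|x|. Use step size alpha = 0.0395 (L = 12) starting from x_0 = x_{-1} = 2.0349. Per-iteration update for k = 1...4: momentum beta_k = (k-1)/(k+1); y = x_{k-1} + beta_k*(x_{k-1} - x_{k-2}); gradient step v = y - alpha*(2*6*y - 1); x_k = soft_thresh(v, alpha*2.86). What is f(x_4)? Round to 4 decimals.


FISTA on f(x) = 6*x^2 - 1*x + 2.86*|x|
L = 12, alpha = 0.0395
Iteration 1: beta = 0.0, y = 2.0349 + 0.0*(2.0349 - 2.0349) = 2.0349
  grad(y) = 23.4188, v = y - alpha*grad = 1.1099
  prox(v) = soft_thresh(1.1099, 0.113) = 0.9969
Iteration 2: beta = 0.3333, y = 0.9969 + 0.3333*(0.9969 - 2.0349) = 0.6509
  grad(y) = 6.8106, v = y - alpha*grad = 0.3819
  prox(v) = soft_thresh(0.3819, 0.113) = 0.2689
Iteration 3: beta = 0.5, y = 0.2689 + 0.5*(0.2689 - 0.9969) = -0.0951
  grad(y) = -2.1412, v = y - alpha*grad = -0.0105
  prox(v) = soft_thresh(-0.0105, 0.113) = 0.0
Iteration 4: beta = 0.6, y = 0.0 + 0.6*(0.0 - 0.2689) = -0.1613
  grad(y) = -2.936, v = y - alpha*grad = -0.0454
  prox(v) = soft_thresh(-0.0454, 0.113) = 0.0
f(x_4) = 6*0.0^2 - 1*0.0 + 2.86*|0.0| = 0.0


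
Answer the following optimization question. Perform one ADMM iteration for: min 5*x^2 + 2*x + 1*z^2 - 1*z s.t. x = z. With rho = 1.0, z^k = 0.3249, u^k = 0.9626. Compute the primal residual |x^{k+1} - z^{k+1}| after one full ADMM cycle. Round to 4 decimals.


ADMM iteration with rho = 1.0, z^k = 0.3249, u^k = 0.9626
Step 1: x-update.
Minimize 5*x^2 + 2*x + (1.0/2)*(x - 0.3249 + 0.9626)^2
FOC: (2*5 + 1.0)*x = -2 + 1.0*(0.3249 - 0.9626)
x^{k+1} = -0.2398
Step 2: z-update.
Minimize 1*z^2 - 1*z + (1.0/2)*(-0.2398 - z + 0.9626)^2
FOC: (2*1 + 1.0)*z = 1 + 1.0*(-0.2398 + 0.9626)
z^{k+1} = 0.5743
Step 3: u-update.
u^{k+1} = 0.9626 - 0.2398 - 0.5743 = 0.1485
Step 4: Primal residual = |-0.2398 - 0.5743| = 0.8141


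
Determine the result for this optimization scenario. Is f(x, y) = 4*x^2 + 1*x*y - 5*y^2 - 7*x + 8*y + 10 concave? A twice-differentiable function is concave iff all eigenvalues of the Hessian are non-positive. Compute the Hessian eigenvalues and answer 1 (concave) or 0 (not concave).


The Hessian of f(x,y) = 4*x^2 + 1*x*y - 5*y^2 - 7*x + 8*y + 10 is:
H = [[8, 1], [1, -10]]
Trace = 8 - 10 = -2
Determinant = 8*-10 - (1)^2 = -81
Discriminant = (-2)^2 - 4*-81 = 328.0
Eigenvalues: lambda_1 = -10.0554, lambda_2 = 8.0554
The function is not concave.

0


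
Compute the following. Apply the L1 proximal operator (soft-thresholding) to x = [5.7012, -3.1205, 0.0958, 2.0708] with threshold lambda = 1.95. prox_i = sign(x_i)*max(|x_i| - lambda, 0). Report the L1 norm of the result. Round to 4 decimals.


Soft-thresholding with lambda = 1.95:
prox(5.7012) = sign(5.7012)*max(|5.7012| - 1.95, 0) = 3.7512
prox(-3.1205) = sign(-3.1205)*max(|-3.1205| - 1.95, 0) = -1.1705
prox(0.0958) = sign(0.0958)*max(|0.0958| - 1.95, 0) = 0.0
prox(2.0708) = sign(2.0708)*max(|2.0708| - 1.95, 0) = 0.1208
prox(x) = [3.7512, -1.1705, 0.0, 0.1208]
||prox(x)||_1 = 3.7512 + 1.1705 + 0.0 + 0.1208 = 5.0425


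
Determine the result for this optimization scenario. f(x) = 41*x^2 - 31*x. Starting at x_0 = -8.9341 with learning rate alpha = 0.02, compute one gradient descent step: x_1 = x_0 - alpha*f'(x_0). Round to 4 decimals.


We compute the gradient at x_0 and apply the update.
f'(x) = 82*x - 31
f'(-8.9341) = 82*-8.9341 - 31 = -763.5962
x_1 = -8.9341 - 0.02*-763.5962 = 6.3378


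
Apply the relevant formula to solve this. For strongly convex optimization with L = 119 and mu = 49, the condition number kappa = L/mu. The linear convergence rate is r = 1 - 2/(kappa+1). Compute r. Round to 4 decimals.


Step 1: Compute the condition number.
kappa = L/mu = 119/49 = 2.4286
Step 2: Compute the convergence rate.
r = 1 - 2/(kappa + 1) = 1 - 2*mu/(L + mu) = (L - mu)/(L + mu) = 70/168 = 0.4167


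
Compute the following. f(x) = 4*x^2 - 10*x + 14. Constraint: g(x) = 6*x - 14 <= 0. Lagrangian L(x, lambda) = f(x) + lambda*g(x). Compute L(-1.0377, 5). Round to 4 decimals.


Step 1: Evaluate f(x).
f(-1.0377) = 4*(-1.0377)^2 - 10*(-1.0377) + 14 = 28.6843
Step 2: Evaluate g(x).
g(-1.0377) = 6*-1.0377 - 14 = -20.2262
Step 3: Compute Lagrangian.
L = 28.6843 + 5*-20.2262 = -72.4467


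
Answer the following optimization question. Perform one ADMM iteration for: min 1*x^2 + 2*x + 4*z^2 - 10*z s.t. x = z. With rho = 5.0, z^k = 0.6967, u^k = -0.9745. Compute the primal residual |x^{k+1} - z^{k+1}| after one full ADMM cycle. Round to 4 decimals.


ADMM iteration with rho = 5.0, z^k = 0.6967, u^k = -0.9745
Step 1: x-update.
Minimize 1*x^2 + 2*x + (5.0/2)*(x - 0.6967 - 0.9745)^2
FOC: (2*1 + 5.0)*x = -2 + 5.0*(0.6967 + 0.9745)
x^{k+1} = 0.908
Step 2: z-update.
Minimize 4*z^2 - 10*z + (5.0/2)*(0.908 - z - 0.9745)^2
FOC: (2*4 + 5.0)*z = 10 + 5.0*(0.908 - 0.9745)
z^{k+1} = 0.7437
Step 3: u-update.
u^{k+1} = -0.9745 + 0.908 - 0.7437 = -0.8102
Step 4: Primal residual = |0.908 - 0.7437| = 0.1643


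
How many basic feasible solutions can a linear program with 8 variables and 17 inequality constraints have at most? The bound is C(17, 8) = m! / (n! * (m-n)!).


Each vertex corresponds to some choice of n active constraints out of m, so the number of vertices is at most C(m, n) = m! / (n!(m-n)!).
m = 17, n = 8
Numerator: 17 * 16 * 15 * 14 * 13 * 12 * 11 * 10
Denominator: 8! = 40320
C(17, 8) = 24310


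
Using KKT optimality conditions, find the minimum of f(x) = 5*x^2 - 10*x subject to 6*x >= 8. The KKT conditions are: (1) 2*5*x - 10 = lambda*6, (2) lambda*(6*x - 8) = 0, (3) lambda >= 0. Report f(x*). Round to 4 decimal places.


Step 1: Try lambda = 0 (constraint inactive).
x_unc = 10/(2*5) = 1.0
Check: 6*1.0 = 6.0 < 8 -- violated!
Step 2: Constraint must be active: 6*x = 8
x* = 8/6 = 4/3 = 1.3333 (rounded; the exact value 4/3 is used below)
lambda = (2*5*(4/3) - 10)/6 = 0.5556
Step 3: Compute optimal value.
f(x*) = 5*(4/3)^2 - 10*(4/3) = -4.4444


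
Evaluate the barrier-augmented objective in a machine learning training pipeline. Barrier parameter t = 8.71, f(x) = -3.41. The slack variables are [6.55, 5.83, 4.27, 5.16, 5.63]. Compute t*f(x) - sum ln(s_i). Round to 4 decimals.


Step 1: Compute log-barrier.
ln values: [1.8795, 1.763, 1.4516, 1.6409, 1.7281]
phi = -(1.8795 + 1.763 + 1.4516 + 1.6409 + 1.7281) = -8.4631
Step 2: Compute augmented objective.
t*f(x) = 8.71*-3.41 = -29.7011
Total = -29.7011 - 8.4631 = -38.1642


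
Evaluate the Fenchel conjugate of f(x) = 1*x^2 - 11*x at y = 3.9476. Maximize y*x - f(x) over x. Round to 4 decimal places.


f*(y) = sup_x {y*x - a*x^2 - b*x} = sup_x {(y-b)*x - a*x^2}
FOC: (y - b) - 2a*x = 0 => x* = (y - b)/(2a)
x* = (3.9476 + 11)/(2*1) = 7.4738
f*(3.9476) = (y-b)^2/(4a) = (3.9476 + 11)^2/(4*1)
= 223.4307/4 = 55.8577


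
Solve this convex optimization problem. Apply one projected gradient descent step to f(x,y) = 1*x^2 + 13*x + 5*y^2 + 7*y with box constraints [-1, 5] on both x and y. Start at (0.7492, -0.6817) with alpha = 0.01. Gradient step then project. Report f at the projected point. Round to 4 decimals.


Step 1: Compute gradient at (0.7492, -0.6817).
grad_x = 2*1*0.7492 + 13 = 14.4984
grad_y = 2*5*-0.6817 + 7 = 0.183
Step 2: Gradient step.
x_raw = 0.7492 - 0.01*14.4984 = 0.6042
y_raw = -0.6817 - 0.01*0.183 = -0.6835
Step 3: Project onto [-1, 5].
x_proj = clip(0.6042) = 0.6042
y_proj = clip(-0.6835) = -0.6835
Step 4: Evaluate f.
f(0.6042, -0.6835) = 5.7712


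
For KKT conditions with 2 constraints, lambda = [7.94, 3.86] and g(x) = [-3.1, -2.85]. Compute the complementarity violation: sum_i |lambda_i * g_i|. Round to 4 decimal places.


KKT complementary slackness check:
lambda_1 * g_1 = 7.94 * -3.1 = -24.614
lambda_2 * g_2 = 3.86 * -2.85 = -11.001
Total violation = 24.614 + 11.001 = 35.615


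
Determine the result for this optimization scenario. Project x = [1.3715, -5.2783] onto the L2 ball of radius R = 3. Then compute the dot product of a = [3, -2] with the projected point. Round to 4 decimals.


Step 1: Compute ||x|| (intermediates to 6 decimals).
||x|| = sqrt(1.3715^2 + (-5.2783)^2) = 5.453573
Step 2: Project.
Since ||x|| > R, scale = R/||x|| = 3/5.453573 = 0.550098, proj(x) = scale * x
proj(x) = [0.754459, -2.903582]
Step 3: Dot product.
a^T * proj(x) = 3*0.754459 - 2*(-2.903582) = 8.0705


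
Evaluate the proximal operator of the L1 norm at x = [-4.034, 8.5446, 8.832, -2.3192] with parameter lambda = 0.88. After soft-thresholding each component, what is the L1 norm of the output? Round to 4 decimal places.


Soft-thresholding with lambda = 0.88:
prox(-4.034) = sign(-4.034)*max(|-4.034| - 0.88, 0) = -3.154
prox(8.5446) = sign(8.5446)*max(|8.5446| - 0.88, 0) = 7.6646
prox(8.832) = sign(8.832)*max(|8.832| - 0.88, 0) = 7.952
prox(-2.3192) = sign(-2.3192)*max(|-2.3192| - 0.88, 0) = -1.4392
prox(x) = [-3.154, 7.6646, 7.952, -1.4392]
||prox(x)||_1 = 3.154 + 7.6646 + 7.952 + 1.4392 = 20.2098


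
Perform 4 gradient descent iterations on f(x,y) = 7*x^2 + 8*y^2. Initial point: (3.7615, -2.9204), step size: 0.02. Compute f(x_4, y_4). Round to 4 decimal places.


Gradient descent on f(x,y) = 7*x^2 + 8*y^2.
Starting point: (3.7615, -2.9204), alpha = 0.02
Step 1: grad_x = 2*7*3.7615 = 52.661, grad_y = 2*8*-2.9204 = -46.7264
  x_1 = 3.7615 - 0.02*52.661 = 2.7083
  y_1 = -2.9204 - 0.02*-46.7264 = -1.9859
Step 2: grad_x = 2*7*2.7083 = 37.9159, grad_y = 2*8*-1.9859 = -31.774
  x_2 = 2.7083 - 0.02*37.9159 = 1.95
  y_2 = -1.9859 - 0.02*-31.774 = -1.3504
Step 3: grad_x = 2*7*1.95 = 27.2995, grad_y = 2*8*-1.3504 = -21.6063
  x_3 = 1.95 - 0.02*27.2995 = 1.404
  y_3 = -1.3504 - 0.02*-21.6063 = -0.9183
Step 4: grad_x = 2*7*1.404 = 19.6556, grad_y = 2*8*-0.9183 = -14.6923
  x_4 = 1.404 - 0.02*19.6556 = 1.0109
  y_4 = -0.9183 - 0.02*-14.6923 = -0.6244
f(1.0109, -0.6244) = 7*1.0109^2 + 8*(-0.6244)^2 = 10.2721


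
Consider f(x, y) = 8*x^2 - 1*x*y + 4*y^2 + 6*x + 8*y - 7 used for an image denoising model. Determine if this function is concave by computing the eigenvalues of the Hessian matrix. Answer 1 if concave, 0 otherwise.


The Hessian of f(x,y) = 8*x^2 - 1*x*y + 4*y^2 + 6*x + 8*y - 7 is:
H = [[16, -1], [-1, 8]]
Trace = 16 + 8 = 24
Determinant = 16*8 - (-1)^2 = 127
Discriminant = (24)^2 - 4*127 = 68.0
Eigenvalues: lambda_1 = 7.8769, lambda_2 = 16.1231
The function is not concave.

0


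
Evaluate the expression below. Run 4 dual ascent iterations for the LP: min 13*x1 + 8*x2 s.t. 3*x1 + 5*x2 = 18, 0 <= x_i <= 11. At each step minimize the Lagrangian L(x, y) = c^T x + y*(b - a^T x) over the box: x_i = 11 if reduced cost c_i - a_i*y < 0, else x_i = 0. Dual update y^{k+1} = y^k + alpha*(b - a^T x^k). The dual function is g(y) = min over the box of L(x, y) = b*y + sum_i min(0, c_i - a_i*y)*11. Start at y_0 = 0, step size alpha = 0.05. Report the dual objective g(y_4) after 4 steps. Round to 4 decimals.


Dual ascent for LP: min 13*x1 + 8*x2, 3*x1 + 5*x2 = 18, 0 <= x_i <= 11
Step 1: y^k = 0.0, reduced costs: (13.0, 8.0)
  x^k = (0.0, 0.0), subgradient = b - a^T x = 18.0
  y^{k+1} = 0.0 + 0.05*18.0 = 0.9
Step 2: y^k = 0.9, reduced costs: (10.3, 3.5)
  x^k = (0.0, 0.0), subgradient = b - a^T x = 18.0
  y^{k+1} = 0.9 + 0.05*18.0 = 1.8
Step 3: y^k = 1.8, reduced costs: (7.6, -1.0)
  x^k = (0.0, 11.0), subgradient = b - a^T x = -37.0
  y^{k+1} = 1.8 + 0.05*-37.0 = -0.05
Step 4: y^k = -0.05, reduced costs: (13.15, 8.25)
  x^k = (0.0, 0.0), subgradient = b - a^T x = 18.0
  y^{k+1} = -0.05 + 0.05*18.0 = 0.85
Dual objective at y_4 = 0.85: reduced costs (10.45, 3.75), box minimizer x = (0.0, 0.0)
g(y_4) = b*y + (c1 - a1*y)*x1 + (c2 - a2*y)*x2 = 18*0.85 + 10.45*0.0 + 3.75*0.0 = 15.3 + 0.0 + 0.0 = 15.3


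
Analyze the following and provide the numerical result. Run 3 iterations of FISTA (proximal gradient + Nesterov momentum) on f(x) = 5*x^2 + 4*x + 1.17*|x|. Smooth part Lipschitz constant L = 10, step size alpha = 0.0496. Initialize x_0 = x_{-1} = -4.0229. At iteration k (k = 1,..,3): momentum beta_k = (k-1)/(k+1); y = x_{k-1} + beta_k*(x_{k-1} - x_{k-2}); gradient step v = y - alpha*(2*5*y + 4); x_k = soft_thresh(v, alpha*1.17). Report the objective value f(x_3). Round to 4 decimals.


FISTA on f(x) = 5*x^2 + 4*x + 1.17*|x|
L = 10, alpha = 0.0496
Iteration 1: beta = 0.0, y = -4.0229 + 0.0*(-4.0229 + 4.0229) = -4.0229
  grad(y) = -36.229, v = y - alpha*grad = -2.2259
  prox(v) = soft_thresh(-2.2259, 0.058) = -2.1679
Iteration 2: beta = 0.3333, y = -2.1679 + 0.3333*(-2.1679 + 4.0229) = -1.5496
  grad(y) = -11.4958, v = y - alpha*grad = -0.9794
  prox(v) = soft_thresh(-0.9794, 0.058) = -0.9214
Iteration 3: beta = 0.5, y = -0.9214 + 0.5*(-0.9214 + 2.1679) = -0.2981
  grad(y) = 1.0192, v = y - alpha*grad = -0.3486
  prox(v) = soft_thresh(-0.3486, 0.058) = -0.2906
f(x_3) = 5*(-0.2906)^2 + 4*(-0.2906) + 1.17*|-0.2906| = -0.4002


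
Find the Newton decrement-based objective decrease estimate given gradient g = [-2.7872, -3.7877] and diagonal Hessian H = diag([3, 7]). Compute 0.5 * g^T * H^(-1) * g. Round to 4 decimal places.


Step 1: H is diagonal, so H^(-1) * g = [-0.9291, -0.5411].
Step 2: g^T H^(-1) g = sum_i g_i^2 / H_ii
  = (-2.7872)^2/3 + (-3.7877)^2/7
  = 2.5895 + 2.0495 = 4.639
Step 3: Objective decrease = 0.5 * g^T H^(-1) g = 2.3195


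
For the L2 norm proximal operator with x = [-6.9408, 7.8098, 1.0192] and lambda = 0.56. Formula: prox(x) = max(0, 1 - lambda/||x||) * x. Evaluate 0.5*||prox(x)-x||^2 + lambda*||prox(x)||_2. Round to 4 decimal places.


Step 1: Compute ||x||.
||x|| = 10.4979
Step 2: Compute scaling factor.
scale = max(0, 1 - 0.56/10.4979) = 0.9467
Step 3: prox(x) = [-6.5706, 7.3932, 0.9648]
||prox(x)|| = 9.9379
Step 4: Proximal objective.
0.5*||prox-x||^2 = 0.1568
lambda*||prox|| = 5.5652
Total = 5.722


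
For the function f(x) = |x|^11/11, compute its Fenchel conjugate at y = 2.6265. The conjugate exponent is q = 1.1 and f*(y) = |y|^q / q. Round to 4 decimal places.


The conjugate exponent q satisfies 1/p + 1/q = 1.
p = 11, so q = 11/(11 - 1) = 1.1
|y|^q = 2.6265^1.1 = 2.8928
f*(2.6265) = 2.8928 / 1.1 = 2.6298


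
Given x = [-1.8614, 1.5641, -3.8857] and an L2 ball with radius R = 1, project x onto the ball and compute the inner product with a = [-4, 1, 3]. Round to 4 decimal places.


Step 1: Compute ||x|| (intermediates to 6 decimals).
||x|| = sqrt((-1.8614)^2 + 1.5641^2 + (-3.8857)^2) = 4.583654
Step 2: Project.
Since ||x|| > R, scale = R/||x|| = 1/4.583654 = 0.218167, proj(x) = scale * x
proj(x) = [-0.406096, 0.341235, -0.847732]
Step 3: Dot product.
a^T * proj(x) = -4*(-0.406096) + 1*0.341235 + 3*(-0.847732) = -0.5776


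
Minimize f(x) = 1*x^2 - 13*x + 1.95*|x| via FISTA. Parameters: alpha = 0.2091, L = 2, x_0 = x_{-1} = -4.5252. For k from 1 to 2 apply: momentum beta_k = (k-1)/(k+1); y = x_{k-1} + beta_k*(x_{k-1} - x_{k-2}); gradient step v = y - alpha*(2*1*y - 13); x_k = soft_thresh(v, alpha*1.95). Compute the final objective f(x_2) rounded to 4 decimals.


FISTA on f(x) = 1*x^2 - 13*x + 1.95*|x|
L = 2, alpha = 0.2091
Iteration 1: beta = 0.0, y = -4.5252 + 0.0*(-4.5252 + 4.5252) = -4.5252
  grad(y) = -22.0504, v = y - alpha*grad = 0.0855
  prox(v) = soft_thresh(0.0855, 0.4077) = 0.0
Iteration 2: beta = 0.3333, y = 0.0 + 0.3333*(0.0 + 4.5252) = 1.5084
  grad(y) = -9.9832, v = y - alpha*grad = 3.5959
  prox(v) = soft_thresh(3.5959, 0.4077) = 3.1881
f(x_2) = 1*3.1881^2 - 13*3.1881 + 1.95*|3.1881| = -25.0647


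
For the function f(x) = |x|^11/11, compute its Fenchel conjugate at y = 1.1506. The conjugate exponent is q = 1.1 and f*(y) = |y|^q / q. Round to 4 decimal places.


The conjugate exponent q satisfies 1/p + 1/q = 1.
p = 11, so q = 11/(11 - 1) = 1.1
|y|^q = 1.1506^1.1 = 1.1669
f*(1.1506) = 1.1669 / 1.1 = 1.0608


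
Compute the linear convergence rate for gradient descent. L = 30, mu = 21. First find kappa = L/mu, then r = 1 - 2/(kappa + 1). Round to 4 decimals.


Step 1: Compute the condition number.
kappa = L/mu = 30/21 = 1.4286
Step 2: Compute the convergence rate.
r = 1 - 2/(kappa + 1) = 1 - 2*mu/(L + mu) = (L - mu)/(L + mu) = 9/51 = 0.1765


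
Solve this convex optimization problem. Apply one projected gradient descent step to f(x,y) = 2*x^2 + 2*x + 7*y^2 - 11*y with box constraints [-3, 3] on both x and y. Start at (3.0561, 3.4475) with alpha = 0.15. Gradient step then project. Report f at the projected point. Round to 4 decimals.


Step 1: Compute gradient at (3.0561, 3.4475).
grad_x = 2*2*3.0561 + 2 = 14.2244
grad_y = 2*7*3.4475 - 11 = 37.265
Step 2: Gradient step.
x_raw = 3.0561 - 0.15*14.2244 = 0.9224
y_raw = 3.4475 - 0.15*37.265 = -2.1423
Step 3: Project onto [-3, 3].
x_proj = clip(0.9224) = 0.9224
y_proj = clip(-2.1423) = -2.1423
Step 4: Evaluate f.
f(0.9224, -2.1423) = 59.2361


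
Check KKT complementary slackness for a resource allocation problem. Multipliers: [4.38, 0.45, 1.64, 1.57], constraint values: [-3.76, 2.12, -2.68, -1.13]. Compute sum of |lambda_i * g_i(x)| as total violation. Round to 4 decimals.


KKT complementary slackness check:
lambda_1 * g_1 = 4.38 * -3.76 = -16.4688
lambda_2 * g_2 = 0.45 * 2.12 = 0.954
lambda_3 * g_3 = 1.64 * -2.68 = -4.3952
lambda_4 * g_4 = 1.57 * -1.13 = -1.7741
Total violation = 16.4688 + 0.954 + 4.3952 + 1.7741 = 23.5921


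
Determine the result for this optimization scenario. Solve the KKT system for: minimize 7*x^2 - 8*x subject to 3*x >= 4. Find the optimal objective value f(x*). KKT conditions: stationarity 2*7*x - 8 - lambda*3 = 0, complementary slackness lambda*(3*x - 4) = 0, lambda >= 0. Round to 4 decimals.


Step 1: Try lambda = 0 (constraint inactive).
x_unc = 8/(2*7) = 0.5714
Check: 3*0.5714 = 1.7142 < 4 -- violated!
Step 2: Constraint must be active: 3*x = 4
x* = 4/3 = 1.3333 (rounded; the exact value 4/3 is used below)
lambda = (2*7*(4/3) - 8)/3 = 3.5556
Step 3: Compute optimal value.
f(x*) = 7*(4/3)^2 - 8*(4/3) = 1.7778


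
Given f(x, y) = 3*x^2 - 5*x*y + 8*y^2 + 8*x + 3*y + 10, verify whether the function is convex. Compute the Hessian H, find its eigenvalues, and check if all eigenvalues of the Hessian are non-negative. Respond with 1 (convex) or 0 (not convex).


The Hessian of f(x,y) = 3*x^2 - 5*x*y + 8*y^2 + 8*x + 3*y + 10 is:
H = [[6, -5], [-5, 16]]
Trace = 6 + 16 = 22
Determinant = 6*16 - (-5)^2 = 71
Discriminant = (22)^2 - 4*71 = 200.0
Eigenvalues: lambda_1 = 3.9289, lambda_2 = 18.0711
The function is convex.

1


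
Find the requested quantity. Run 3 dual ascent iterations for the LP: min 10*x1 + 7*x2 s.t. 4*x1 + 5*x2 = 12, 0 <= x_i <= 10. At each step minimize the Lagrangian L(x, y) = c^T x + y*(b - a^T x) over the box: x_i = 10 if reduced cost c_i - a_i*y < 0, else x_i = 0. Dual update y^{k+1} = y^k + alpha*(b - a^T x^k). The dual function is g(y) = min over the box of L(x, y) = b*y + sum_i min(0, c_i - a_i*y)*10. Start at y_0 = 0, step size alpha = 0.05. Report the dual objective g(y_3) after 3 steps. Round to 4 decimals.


Dual ascent for LP: min 10*x1 + 7*x2, 4*x1 + 5*x2 = 12, 0 <= x_i <= 10
Step 1: y^k = 0.0, reduced costs: (10.0, 7.0)
  x^k = (0.0, 0.0), subgradient = b - a^T x = 12.0
  y^{k+1} = 0.0 + 0.05*12.0 = 0.6
Step 2: y^k = 0.6, reduced costs: (7.6, 4.0)
  x^k = (0.0, 0.0), subgradient = b - a^T x = 12.0
  y^{k+1} = 0.6 + 0.05*12.0 = 1.2
Step 3: y^k = 1.2, reduced costs: (5.2, 1.0)
  x^k = (0.0, 0.0), subgradient = b - a^T x = 12.0
  y^{k+1} = 1.2 + 0.05*12.0 = 1.8
Dual objective at y_3 = 1.8: reduced costs (2.8, -2.0), box minimizer x = (0.0, 10.0)
g(y_3) = b*y + (c1 - a1*y)*x1 + (c2 - a2*y)*x2 = 12*1.8 + 2.8*0.0 + (-2.0)*10.0 = 21.6 + 0.0 - 20.0 = 1.6


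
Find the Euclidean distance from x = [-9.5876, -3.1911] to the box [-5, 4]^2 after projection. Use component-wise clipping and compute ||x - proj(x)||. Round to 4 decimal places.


Project each component onto [-5, 4].
clip(-9.5876) = -5.0, clip(-3.1911) = -3.1911
Projection = [-5.0, -3.1911]
Squared diffs: [21.0461, 0.0]
Distance = sqrt(21.0461) = 4.5876


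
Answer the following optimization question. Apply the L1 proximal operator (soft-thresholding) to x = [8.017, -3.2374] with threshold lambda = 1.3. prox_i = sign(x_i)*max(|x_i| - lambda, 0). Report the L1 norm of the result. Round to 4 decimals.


Soft-thresholding with lambda = 1.3:
prox(8.017) = sign(8.017)*max(|8.017| - 1.3, 0) = 6.717
prox(-3.2374) = sign(-3.2374)*max(|-3.2374| - 1.3, 0) = -1.9374
prox(x) = [6.717, -1.9374]
||prox(x)||_1 = 6.717 + 1.9374 = 8.6544


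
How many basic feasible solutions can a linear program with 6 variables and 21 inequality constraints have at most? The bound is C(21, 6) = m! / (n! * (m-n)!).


Each vertex corresponds to some choice of n active constraints out of m, so the number of vertices is at most C(m, n) = m! / (n!(m-n)!).
m = 21, n = 6
Numerator: 21 * 20 * 19 * 18 * 17 * 16
Denominator: 6! = 720
C(21, 6) = 54264


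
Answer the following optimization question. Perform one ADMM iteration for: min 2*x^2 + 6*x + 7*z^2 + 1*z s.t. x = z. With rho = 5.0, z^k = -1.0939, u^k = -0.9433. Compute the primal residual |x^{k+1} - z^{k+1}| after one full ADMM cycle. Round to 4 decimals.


ADMM iteration with rho = 5.0, z^k = -1.0939, u^k = -0.9433
Step 1: x-update.
Minimize 2*x^2 + 6*x + (5.0/2)*(x + 1.0939 - 0.9433)^2
FOC: (2*2 + 5.0)*x = -6 + 5.0*(-1.0939 + 0.9433)
x^{k+1} = -0.7503
Step 2: z-update.
Minimize 7*z^2 + 1*z + (5.0/2)*(-0.7503 - z - 0.9433)^2
FOC: (2*7 + 5.0)*z = -1 + 5.0*(-0.7503 - 0.9433)
z^{k+1} = -0.4983
Step 3: u-update.
u^{k+1} = -0.9433 - 0.7503 + 0.4983 = -1.1953
Step 4: Primal residual = |-0.7503 + 0.4983| = 0.252


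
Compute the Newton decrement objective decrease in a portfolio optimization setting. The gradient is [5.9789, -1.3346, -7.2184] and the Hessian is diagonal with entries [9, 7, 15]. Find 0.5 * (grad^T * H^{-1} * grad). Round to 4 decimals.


Step 1: H is diagonal, so H^(-1) * g = [0.6643, -0.1907, -0.4812].
Step 2: g^T H^(-1) g = sum_i g_i^2 / H_ii
  = (5.9789)^2/9 + (-1.3346)^2/7 + (-7.2184)^2/15
  = 3.9719 + 0.2545 + 3.4737 = 7.7001
Step 3: Objective decrease = 0.5 * g^T H^(-1) g = 3.85


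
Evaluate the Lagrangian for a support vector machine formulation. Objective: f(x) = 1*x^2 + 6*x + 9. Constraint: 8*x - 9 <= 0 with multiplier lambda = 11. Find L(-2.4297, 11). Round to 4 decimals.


Step 1: Evaluate f(x).
f(-2.4297) = 1*(-2.4297)^2 + 6*(-2.4297) + 9 = 0.3252
Step 2: Evaluate g(x).
g(-2.4297) = 8*-2.4297 - 9 = -28.4376
Step 3: Compute Lagrangian.
L = 0.3252 + 11*-28.4376 = -312.4884


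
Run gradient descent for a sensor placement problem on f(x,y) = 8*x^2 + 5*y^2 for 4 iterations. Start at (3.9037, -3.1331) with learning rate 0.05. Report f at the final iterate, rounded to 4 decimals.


Gradient descent on f(x,y) = 8*x^2 + 5*y^2.
Starting point: (3.9037, -3.1331), alpha = 0.05
Step 1: grad_x = 2*8*3.9037 = 62.4592, grad_y = 2*5*-3.1331 = -31.331
  x_1 = 3.9037 - 0.05*62.4592 = 0.7807
  y_1 = -3.1331 - 0.05*-31.331 = -1.5666
Step 2: grad_x = 2*8*0.7807 = 12.4918, grad_y = 2*5*-1.5666 = -15.6655
  x_2 = 0.7807 - 0.05*12.4918 = 0.1561
  y_2 = -1.5666 - 0.05*-15.6655 = -0.7833
Step 3: grad_x = 2*8*0.1561 = 2.4984, grad_y = 2*5*-0.7833 = -7.8328
  x_3 = 0.1561 - 0.05*2.4984 = 0.0312
  y_3 = -0.7833 - 0.05*-7.8328 = -0.3916
Step 4: grad_x = 2*8*0.0312 = 0.4997, grad_y = 2*5*-0.3916 = -3.9164
  x_4 = 0.0312 - 0.05*0.4997 = 0.0062
  y_4 = -0.3916 - 0.05*-3.9164 = -0.1958
f(0.0062, -0.1958) = 8*0.0062^2 + 5*(-0.1958)^2 = 0.192


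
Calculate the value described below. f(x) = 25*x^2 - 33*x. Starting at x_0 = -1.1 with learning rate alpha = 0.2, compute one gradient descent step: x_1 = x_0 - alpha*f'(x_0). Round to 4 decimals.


We compute the gradient at x_0 and apply the update.
f'(x) = 50*x - 33
f'(-1.1) = 50*-1.1 - 33 = -88.0
x_1 = -1.1 - 0.2*-88.0 = 16.5


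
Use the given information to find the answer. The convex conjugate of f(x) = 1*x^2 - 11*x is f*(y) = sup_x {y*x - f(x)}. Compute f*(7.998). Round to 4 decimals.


f*(y) = sup_x {y*x - a*x^2 - b*x} = sup_x {(y-b)*x - a*x^2}
FOC: (y - b) - 2a*x = 0 => x* = (y - b)/(2a)
x* = (7.998 + 11)/(2*1) = 9.499
f*(7.998) = (y-b)^2/(4a) = (7.998 + 11)^2/(4*1)
= 360.924/4 = 90.231


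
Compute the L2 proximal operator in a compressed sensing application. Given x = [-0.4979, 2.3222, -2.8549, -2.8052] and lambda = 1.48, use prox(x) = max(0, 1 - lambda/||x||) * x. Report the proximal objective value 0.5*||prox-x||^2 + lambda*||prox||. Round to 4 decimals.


Step 1: Compute ||x||.
||x|| = 4.654
Step 2: Compute scaling factor.
scale = max(0, 1 - 1.48/4.654) = 0.682
Step 3: prox(x) = [-0.3396, 1.5837, -1.947, -1.9131]
||prox(x)|| = 3.174
Step 4: Proximal objective.
0.5*||prox-x||^2 = 1.0952
lambda*||prox|| = 4.6975
Total = 5.7928


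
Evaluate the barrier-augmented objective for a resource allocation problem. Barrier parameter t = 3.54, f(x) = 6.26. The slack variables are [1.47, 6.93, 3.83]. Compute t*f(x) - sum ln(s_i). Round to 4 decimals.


Step 1: Compute log-barrier.
ln values: [0.3853, 1.9359, 1.3429]
phi = -(0.3853 + 1.9359 + 1.3429) = -3.664
Step 2: Compute augmented objective.
t*f(x) = 3.54*6.26 = 22.1604
Total = 22.1604 - 3.664 = 18.4964


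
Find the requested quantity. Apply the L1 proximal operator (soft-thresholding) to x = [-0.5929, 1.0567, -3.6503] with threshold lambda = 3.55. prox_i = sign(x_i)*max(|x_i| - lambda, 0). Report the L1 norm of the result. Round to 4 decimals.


Soft-thresholding with lambda = 3.55:
prox(-0.5929) = sign(-0.5929)*max(|-0.5929| - 3.55, 0) = 0.0
prox(1.0567) = sign(1.0567)*max(|1.0567| - 3.55, 0) = 0.0
prox(-3.6503) = sign(-3.6503)*max(|-3.6503| - 3.55, 0) = -0.1003
prox(x) = [0.0, 0.0, -0.1003]
||prox(x)||_1 = 0.0 + 0.0 + 0.1003 = 0.1003


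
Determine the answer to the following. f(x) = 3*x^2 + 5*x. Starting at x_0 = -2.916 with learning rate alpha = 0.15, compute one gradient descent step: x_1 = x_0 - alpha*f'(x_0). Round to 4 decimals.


We compute the gradient at x_0 and apply the update.
f'(x) = 6*x + 5
f'(-2.916) = 6*-2.916 + 5 = -12.496
x_1 = -2.916 - 0.15*-12.496 = -1.0416


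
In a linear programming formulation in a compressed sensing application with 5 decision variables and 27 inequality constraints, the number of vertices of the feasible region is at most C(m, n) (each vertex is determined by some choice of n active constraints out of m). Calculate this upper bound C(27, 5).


Each vertex corresponds to some choice of n active constraints out of m, so the number of vertices is at most C(m, n) = m! / (n!(m-n)!).
m = 27, n = 5
Numerator: 27 * 26 * 25 * 24 * 23
Denominator: 5! = 120
C(27, 5) = 80730


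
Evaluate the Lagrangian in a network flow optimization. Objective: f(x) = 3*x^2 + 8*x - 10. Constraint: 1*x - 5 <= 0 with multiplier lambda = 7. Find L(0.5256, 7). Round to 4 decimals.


Step 1: Evaluate f(x).
f(0.5256) = 3*0.5256^2 + 8*0.5256 - 10 = -4.9664
Step 2: Evaluate g(x).
g(0.5256) = 1*0.5256 - 5 = -4.4744
Step 3: Compute Lagrangian.
L = -4.9664 + 7*-4.4744 = -36.2872


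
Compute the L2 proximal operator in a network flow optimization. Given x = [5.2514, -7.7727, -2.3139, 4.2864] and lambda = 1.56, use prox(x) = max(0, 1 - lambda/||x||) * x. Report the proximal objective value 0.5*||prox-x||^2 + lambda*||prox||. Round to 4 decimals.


Step 1: Compute ||x||.
||x|| = 10.5697
Step 2: Compute scaling factor.
scale = max(0, 1 - 1.56/10.5697) = 0.8524
Step 3: prox(x) = [4.4763, -6.6255, -1.9724, 3.6538]
||prox(x)|| = 9.0097
Step 4: Proximal objective.
0.5*||prox-x||^2 = 1.2168
lambda*||prox|| = 14.0551
Total = 15.272


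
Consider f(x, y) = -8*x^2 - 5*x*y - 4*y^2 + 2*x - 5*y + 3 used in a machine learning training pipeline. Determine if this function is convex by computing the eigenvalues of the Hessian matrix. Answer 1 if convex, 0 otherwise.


The Hessian of f(x,y) = -8*x^2 - 5*x*y - 4*y^2 + 2*x - 5*y + 3 is:
H = [[-16, -5], [-5, -8]]
Trace = -16 - 8 = -24
Determinant = -16*-8 - (-5)^2 = 103
Discriminant = (-24)^2 - 4*103 = 164.0
Eigenvalues: lambda_1 = -18.4031, lambda_2 = -5.5969
The function is not convex.

0


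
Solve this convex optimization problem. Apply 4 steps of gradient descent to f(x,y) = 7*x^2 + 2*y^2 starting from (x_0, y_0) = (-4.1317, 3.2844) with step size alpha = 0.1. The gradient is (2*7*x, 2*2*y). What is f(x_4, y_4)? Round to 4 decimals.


Gradient descent on f(x,y) = 7*x^2 + 2*y^2.
Starting point: (-4.1317, 3.2844), alpha = 0.1
Step 1: grad_x = 2*7*-4.1317 = -57.8438, grad_y = 2*2*3.2844 = 13.1376
  x_1 = -4.1317 - 0.1*-57.8438 = 1.6527
  y_1 = 3.2844 - 0.1*13.1376 = 1.9706
Step 2: grad_x = 2*7*1.6527 = 23.1375, grad_y = 2*2*1.9706 = 7.8826
  x_2 = 1.6527 - 0.1*23.1375 = -0.6611
  y_2 = 1.9706 - 0.1*7.8826 = 1.1824
Step 3: grad_x = 2*7*-0.6611 = -9.255, grad_y = 2*2*1.1824 = 4.7295
  x_3 = -0.6611 - 0.1*-9.255 = 0.2644
  y_3 = 1.1824 - 0.1*4.7295 = 0.7094
Step 4: grad_x = 2*7*0.2644 = 3.702, grad_y = 2*2*0.7094 = 2.8377
  x_4 = 0.2644 - 0.1*3.702 = -0.1058
  y_4 = 0.7094 - 0.1*2.8377 = 0.4257
f(-0.1058, 0.4257) = 7*(-0.1058)^2 + 2*0.4257^2 = 0.4407
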